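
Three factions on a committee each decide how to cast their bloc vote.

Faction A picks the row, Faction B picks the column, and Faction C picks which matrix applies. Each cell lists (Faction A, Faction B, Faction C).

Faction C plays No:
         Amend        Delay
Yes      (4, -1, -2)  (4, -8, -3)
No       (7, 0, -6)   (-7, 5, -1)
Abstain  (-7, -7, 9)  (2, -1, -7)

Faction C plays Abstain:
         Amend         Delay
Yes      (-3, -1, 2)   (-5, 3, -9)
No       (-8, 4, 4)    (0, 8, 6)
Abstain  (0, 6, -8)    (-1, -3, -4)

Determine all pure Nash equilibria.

(No, Delay, Abstain)

Faction A against (Amend, No): payoffs 4, 7, -7 → best response No.
Faction A against (Amend, Abstain): payoffs -3, -8, 0 → best response Abstain.
Faction A against (Delay, No): payoffs 4, -7, 2 → best response Yes.
Faction A against (Delay, Abstain): payoffs -5, 0, -1 → best response No.
Faction B against (Yes, No): payoffs -1, -8 → best response Amend.
Faction B against (Yes, Abstain): payoffs -1, 3 → best response Delay.
Faction B against (No, No): payoffs 0, 5 → best response Delay.
Faction B against (No, Abstain): payoffs 4, 8 → best response Delay.
Faction B against (Abstain, No): payoffs -7, -1 → best response Delay.
Faction B against (Abstain, Abstain): payoffs 6, -3 → best response Amend.
Faction C against (Yes, Amend): payoffs -2, 2 → best response Abstain.
Faction C against (Yes, Delay): payoffs -3, -9 → best response No.
Faction C against (No, Amend): payoffs -6, 4 → best response Abstain.
Faction C against (No, Delay): payoffs -1, 6 → best response Abstain.
Faction C against (Abstain, Amend): payoffs 9, -8 → best response No.
Faction C against (Abstain, Delay): payoffs -7, -4 → best response Abstain.
Mutual best responses: (No, Delay, Abstain).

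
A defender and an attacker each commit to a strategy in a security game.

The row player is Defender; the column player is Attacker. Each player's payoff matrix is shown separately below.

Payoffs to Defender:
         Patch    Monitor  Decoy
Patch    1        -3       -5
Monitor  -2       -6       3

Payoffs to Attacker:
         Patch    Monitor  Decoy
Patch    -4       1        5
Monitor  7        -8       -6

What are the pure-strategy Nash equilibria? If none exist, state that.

This game has no pure Nash equilibrium.

(Patch, Patch): Attacker can switch to Monitor (-4 → 1). Not NE.
(Patch, Monitor): Attacker can switch to Decoy (1 → 5). Not NE.
(Patch, Decoy): Defender can switch to Monitor (-5 → 3). Not NE.
(Monitor, Patch): Defender can switch to Patch (-2 → 1). Not NE.
(Monitor, Monitor): Defender can switch to Patch (-6 → -3). Not NE.
(Monitor, Decoy): Attacker can switch to Patch (-6 → 7). Not NE.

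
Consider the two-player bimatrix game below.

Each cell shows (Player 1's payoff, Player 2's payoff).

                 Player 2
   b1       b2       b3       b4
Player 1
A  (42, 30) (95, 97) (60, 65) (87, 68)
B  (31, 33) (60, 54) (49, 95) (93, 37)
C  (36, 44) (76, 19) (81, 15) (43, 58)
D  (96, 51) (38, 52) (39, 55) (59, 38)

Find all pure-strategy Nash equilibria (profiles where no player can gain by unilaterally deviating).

Pure NE: (A, b2)

(A, b1): Player 1 can switch to D (42 → 96). Not NE.
(A, b2): Player 1 gets 95, best alternative 76; Player 2 gets 97, best alternative 68. No profitable deviation — NE.
(A, b3): Player 1 can switch to C (60 → 81). Not NE.
(A, b4): Player 1 can switch to B (87 → 93). Not NE.
(B, b1): Player 1 can switch to A (31 → 42). Not NE.
(B, b2): Player 1 can switch to A (60 → 95). Not NE.
(B, b3): Player 1 can switch to A (49 → 60). Not NE.
(B, b4): Player 2 can switch to b2 (37 → 54). Not NE.
(C, b1): Player 1 can switch to A (36 → 42). Not NE.
(C, b2): Player 1 can switch to A (76 → 95). Not NE.
(C, b3): Player 2 can switch to b1 (15 → 44). Not NE.
(C, b4): Player 1 can switch to A (43 → 87). Not NE.
(D, b1): Player 2 can switch to b2 (51 → 52). Not NE.
(The remaining 3 profiles each have a profitable deviation by the same check.)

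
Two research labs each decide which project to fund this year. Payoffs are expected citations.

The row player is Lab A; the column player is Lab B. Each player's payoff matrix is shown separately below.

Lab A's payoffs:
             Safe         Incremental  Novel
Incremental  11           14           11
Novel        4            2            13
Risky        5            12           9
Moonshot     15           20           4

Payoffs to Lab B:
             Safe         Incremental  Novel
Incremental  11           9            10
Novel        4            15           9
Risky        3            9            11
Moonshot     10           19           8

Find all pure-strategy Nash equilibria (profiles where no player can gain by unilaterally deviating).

For each player, find the best response to each opponent profile; mutual best responses are the pure NE.
Lab A against Safe: payoffs 11, 4, 5, 15 → best response Moonshot.
Lab A against Incremental: payoffs 14, 2, 12, 20 → best response Moonshot.
Lab A against Novel: payoffs 11, 13, 9, 4 → best response Novel.
Lab B against Incremental: payoffs 11, 9, 10 → best response Safe.
Lab B against Novel: payoffs 4, 15, 9 → best response Incremental.
Lab B against Risky: payoffs 3, 9, 11 → best response Novel.
Lab B against Moonshot: payoffs 10, 19, 8 → best response Incremental.
Mutual best responses: (Moonshot, Incremental).

(Moonshot, Incremental)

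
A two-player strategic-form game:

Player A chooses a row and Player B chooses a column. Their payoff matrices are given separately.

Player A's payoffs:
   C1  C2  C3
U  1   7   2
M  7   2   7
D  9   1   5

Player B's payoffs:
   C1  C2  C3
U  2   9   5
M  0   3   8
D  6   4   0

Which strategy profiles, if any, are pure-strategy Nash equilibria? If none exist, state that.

The pure Nash equilibria are (U, C2), (M, C3), (D, C1).

Player A against C1: payoffs 1, 7, 9 → best response D.
Player A against C2: payoffs 7, 2, 1 → best response U.
Player A against C3: payoffs 2, 7, 5 → best response M.
Player B against U: payoffs 2, 9, 5 → best response C2.
Player B against M: payoffs 0, 3, 8 → best response C3.
Player B against D: payoffs 6, 4, 0 → best response C1.
Mutual best responses: (U, C2); (M, C3); (D, C1).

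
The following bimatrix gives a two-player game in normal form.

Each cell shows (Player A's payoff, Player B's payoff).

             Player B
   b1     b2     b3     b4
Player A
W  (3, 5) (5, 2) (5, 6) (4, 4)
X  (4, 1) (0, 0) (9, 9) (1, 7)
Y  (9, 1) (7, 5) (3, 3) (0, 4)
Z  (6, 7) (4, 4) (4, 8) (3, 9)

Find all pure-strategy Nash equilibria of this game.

Player A against b1: payoffs 3, 4, 9, 6 → best response Y.
Player A against b2: payoffs 5, 0, 7, 4 → best response Y.
Player A against b3: payoffs 5, 9, 3, 4 → best response X.
Player A against b4: payoffs 4, 1, 0, 3 → best response W.
Player B against W: payoffs 5, 2, 6, 4 → best response b3.
Player B against X: payoffs 1, 0, 9, 7 → best response b3.
Player B against Y: payoffs 1, 5, 3, 4 → best response b2.
Player B against Z: payoffs 7, 4, 8, 9 → best response b4.
Mutual best responses: (X, b3); (Y, b2).

Pure-strategy Nash equilibria: (X, b3) and (Y, b2)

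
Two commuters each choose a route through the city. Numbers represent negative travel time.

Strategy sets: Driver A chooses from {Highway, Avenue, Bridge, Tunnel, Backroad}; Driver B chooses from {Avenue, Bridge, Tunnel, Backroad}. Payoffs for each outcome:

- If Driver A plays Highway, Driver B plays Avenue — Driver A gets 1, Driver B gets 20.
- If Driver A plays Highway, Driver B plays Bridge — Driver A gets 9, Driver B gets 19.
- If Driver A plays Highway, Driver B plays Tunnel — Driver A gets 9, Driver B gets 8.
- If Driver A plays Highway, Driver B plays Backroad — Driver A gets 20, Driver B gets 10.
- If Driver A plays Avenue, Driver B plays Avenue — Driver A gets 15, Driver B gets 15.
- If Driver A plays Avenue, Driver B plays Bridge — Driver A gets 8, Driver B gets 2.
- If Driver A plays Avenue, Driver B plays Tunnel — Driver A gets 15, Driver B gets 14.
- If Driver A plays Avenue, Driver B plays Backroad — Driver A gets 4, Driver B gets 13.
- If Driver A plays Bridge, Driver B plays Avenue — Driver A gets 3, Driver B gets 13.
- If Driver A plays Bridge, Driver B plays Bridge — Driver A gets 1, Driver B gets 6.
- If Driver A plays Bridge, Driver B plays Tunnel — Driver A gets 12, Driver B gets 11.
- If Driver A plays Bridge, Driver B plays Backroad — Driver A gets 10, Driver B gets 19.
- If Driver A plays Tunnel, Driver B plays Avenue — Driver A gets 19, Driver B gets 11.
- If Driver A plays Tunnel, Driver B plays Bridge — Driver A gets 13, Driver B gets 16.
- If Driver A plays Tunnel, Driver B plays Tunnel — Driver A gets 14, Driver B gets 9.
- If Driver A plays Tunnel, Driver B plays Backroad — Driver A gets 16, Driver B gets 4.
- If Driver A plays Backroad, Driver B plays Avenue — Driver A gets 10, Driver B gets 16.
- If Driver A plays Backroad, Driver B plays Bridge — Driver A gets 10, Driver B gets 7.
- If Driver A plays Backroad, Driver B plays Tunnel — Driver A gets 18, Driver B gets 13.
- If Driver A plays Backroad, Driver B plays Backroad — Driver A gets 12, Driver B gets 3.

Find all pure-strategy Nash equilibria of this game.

Pure NE: (Tunnel, Bridge)

(Highway, Avenue): Driver A can switch to Avenue (1 → 15). Not NE.
(Highway, Bridge): Driver A can switch to Tunnel (9 → 13). Not NE.
(Highway, Tunnel): Driver A can switch to Avenue (9 → 15). Not NE.
(Highway, Backroad): Driver B can switch to Avenue (10 → 20). Not NE.
(Avenue, Avenue): Driver A can switch to Tunnel (15 → 19). Not NE.
(Avenue, Bridge): Driver A can switch to Highway (8 → 9). Not NE.
(Tunnel, Bridge): Driver A gets 13, best alternative 10; Driver B gets 16, best alternative 11. No profitable deviation — NE.
(The remaining 13 profiles each have a profitable deviation by the same check.)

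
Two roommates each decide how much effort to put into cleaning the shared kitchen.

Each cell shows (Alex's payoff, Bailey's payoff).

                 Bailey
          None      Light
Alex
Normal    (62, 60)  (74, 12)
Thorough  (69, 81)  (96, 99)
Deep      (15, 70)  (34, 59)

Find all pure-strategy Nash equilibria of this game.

(Normal, None): Alex can switch to Thorough (62 → 69). Not NE.
(Normal, Light): Alex can switch to Thorough (74 → 96). Not NE.
(Thorough, None): Bailey can switch to Light (81 → 99). Not NE.
(Thorough, Light): Alex gets 96, best alternative 74; Bailey gets 99, best alternative 81. No profitable deviation — NE.
(Deep, None): Alex can switch to Normal (15 → 62). Not NE.
(Deep, Light): Alex can switch to Normal (34 → 74). Not NE.

The unique pure-strategy Nash equilibrium is (Thorough, Light).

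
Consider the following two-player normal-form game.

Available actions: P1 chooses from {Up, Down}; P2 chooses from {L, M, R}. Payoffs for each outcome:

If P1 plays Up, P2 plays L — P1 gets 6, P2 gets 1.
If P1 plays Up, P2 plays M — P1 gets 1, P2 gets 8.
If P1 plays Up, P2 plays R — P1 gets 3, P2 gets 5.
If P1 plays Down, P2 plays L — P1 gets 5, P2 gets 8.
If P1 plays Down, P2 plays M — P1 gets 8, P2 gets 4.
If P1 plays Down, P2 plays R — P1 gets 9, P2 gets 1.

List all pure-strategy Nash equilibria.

Check each profile: it is a Nash equilibrium iff no player can strictly gain by switching unilaterally.
(Up, L): P2 can switch to M (1 → 8). Not NE.
(Up, M): P1 can switch to Down (1 → 8). Not NE.
(Up, R): P1 can switch to Down (3 → 9). Not NE.
(Down, L): P1 can switch to Up (5 → 6). Not NE.
(Down, M): P2 can switch to L (4 → 8). Not NE.
(Down, R): P2 can switch to L (1 → 8). Not NE.

No pure-strategy Nash equilibrium.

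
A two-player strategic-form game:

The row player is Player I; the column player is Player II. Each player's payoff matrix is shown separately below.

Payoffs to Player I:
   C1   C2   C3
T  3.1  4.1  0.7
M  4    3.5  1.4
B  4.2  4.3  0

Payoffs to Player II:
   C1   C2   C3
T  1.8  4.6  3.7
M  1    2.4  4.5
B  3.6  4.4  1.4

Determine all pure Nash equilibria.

Pure-strategy Nash equilibria: (M, C3); (B, C2)

Mark each player's best response to every combination of opponents' strategies; a profile where every player is best-responding is a pure Nash equilibrium.
Player I against C1: payoffs 3.1, 4, 4.2 → best response B.
Player I against C2: payoffs 4.1, 3.5, 4.3 → best response B.
Player I against C3: payoffs 0.7, 1.4, 0 → best response M.
Player II against T: payoffs 1.8, 4.6, 3.7 → best response C2.
Player II against M: payoffs 1, 2.4, 4.5 → best response C3.
Player II against B: payoffs 3.6, 4.4, 1.4 → best response C2.
Mutual best responses: (M, C3); (B, C2).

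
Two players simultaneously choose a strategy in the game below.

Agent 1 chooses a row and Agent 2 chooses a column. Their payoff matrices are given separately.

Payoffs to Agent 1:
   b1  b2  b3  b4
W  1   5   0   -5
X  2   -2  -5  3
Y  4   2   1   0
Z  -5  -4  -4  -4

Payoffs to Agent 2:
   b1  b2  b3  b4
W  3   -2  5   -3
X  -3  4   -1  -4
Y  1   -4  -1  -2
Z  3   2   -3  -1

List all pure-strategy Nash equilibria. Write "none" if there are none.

Check each profile: it is a Nash equilibrium iff no player can strictly gain by switching unilaterally.
(W, b1): Agent 1 can switch to X (1 → 2). Not NE.
(W, b2): Agent 2 can switch to b1 (-2 → 3). Not NE.
(W, b3): Agent 1 can switch to Y (0 → 1). Not NE.
(W, b4): Agent 1 can switch to X (-5 → 3). Not NE.
(X, b1): Agent 1 can switch to Y (2 → 4). Not NE.
(X, b2): Agent 1 can switch to W (-2 → 5). Not NE.
(X, b3): Agent 1 can switch to W (-5 → 0). Not NE.
(X, b4): Agent 2 can switch to b1 (-4 → -3). Not NE.
(Y, b1): Agent 1 gets 4, best alternative 2; Agent 2 gets 1, best alternative -1. No profitable deviation — NE.
(Y, b2): Agent 1 can switch to W (2 → 5). Not NE.
(Y, b3): Agent 2 can switch to b1 (-1 → 1). Not NE.
(Y, b4): Agent 1 can switch to X (0 → 3). Not NE.
(Z, b1): Agent 1 can switch to W (-5 → 1). Not NE.
(The remaining 3 profiles each have a profitable deviation by the same check.)

The unique pure-strategy Nash equilibrium is (Y, b1).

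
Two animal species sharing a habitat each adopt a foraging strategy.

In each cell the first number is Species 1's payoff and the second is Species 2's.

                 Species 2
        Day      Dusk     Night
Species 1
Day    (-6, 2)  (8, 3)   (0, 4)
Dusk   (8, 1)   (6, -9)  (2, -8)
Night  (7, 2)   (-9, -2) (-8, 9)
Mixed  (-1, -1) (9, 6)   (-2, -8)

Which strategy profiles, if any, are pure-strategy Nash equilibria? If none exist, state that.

(Dusk, Day); (Mixed, Dusk)

Species 1 against Day: payoffs -6, 8, 7, -1 → best response Dusk.
Species 1 against Dusk: payoffs 8, 6, -9, 9 → best response Mixed.
Species 1 against Night: payoffs 0, 2, -8, -2 → best response Dusk.
Species 2 against Day: payoffs 2, 3, 4 → best response Night.
Species 2 against Dusk: payoffs 1, -9, -8 → best response Day.
Species 2 against Night: payoffs 2, -2, 9 → best response Night.
Species 2 against Mixed: payoffs -1, 6, -8 → best response Dusk.
Mutual best responses: (Dusk, Day); (Mixed, Dusk).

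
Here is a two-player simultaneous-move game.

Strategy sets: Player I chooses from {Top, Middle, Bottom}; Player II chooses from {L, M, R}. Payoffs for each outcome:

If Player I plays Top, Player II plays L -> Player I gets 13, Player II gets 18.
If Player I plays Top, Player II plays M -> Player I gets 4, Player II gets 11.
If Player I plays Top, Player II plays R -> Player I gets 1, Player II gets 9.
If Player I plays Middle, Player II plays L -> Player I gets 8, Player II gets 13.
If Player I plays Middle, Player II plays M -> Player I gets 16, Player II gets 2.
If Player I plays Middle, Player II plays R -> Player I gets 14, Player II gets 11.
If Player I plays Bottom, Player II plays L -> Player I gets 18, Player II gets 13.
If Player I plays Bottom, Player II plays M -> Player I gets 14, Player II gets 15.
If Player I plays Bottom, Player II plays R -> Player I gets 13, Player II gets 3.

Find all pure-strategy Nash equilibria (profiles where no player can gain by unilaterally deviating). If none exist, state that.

Mark each player's best response to every combination of opponents' strategies; a profile where every player is best-responding is a pure Nash equilibrium.
Player I against L: payoffs 13, 8, 18 → best response Bottom.
Player I against M: payoffs 4, 16, 14 → best response Middle.
Player I against R: payoffs 1, 14, 13 → best response Middle.
Player II against Top: payoffs 18, 11, 9 → best response L.
Player II against Middle: payoffs 13, 2, 11 → best response L.
Player II against Bottom: payoffs 13, 15, 3 → best response M.
No profile is a mutual best response for all players.

No pure-strategy Nash equilibrium.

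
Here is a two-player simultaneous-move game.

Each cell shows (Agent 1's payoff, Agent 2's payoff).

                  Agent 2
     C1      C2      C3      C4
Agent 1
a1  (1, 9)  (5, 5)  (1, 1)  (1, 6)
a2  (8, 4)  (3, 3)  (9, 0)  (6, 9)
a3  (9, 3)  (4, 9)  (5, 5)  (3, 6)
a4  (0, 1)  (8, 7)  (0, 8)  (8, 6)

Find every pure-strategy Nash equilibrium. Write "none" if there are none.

This game has no pure Nash equilibrium.

Check each profile: it is a Nash equilibrium iff no player can strictly gain by switching unilaterally.
(a1, C1): Agent 1 can switch to a2 (1 → 8). Not NE.
(a1, C2): Agent 1 can switch to a4 (5 → 8). Not NE.
(a1, C3): Agent 1 can switch to a2 (1 → 9). Not NE.
(a1, C4): Agent 1 can switch to a2 (1 → 6). Not NE.
(a2, C1): Agent 1 can switch to a3 (8 → 9). Not NE.
(a2, C2): Agent 1 can switch to a1 (3 → 5). Not NE.
(a2, C3): Agent 2 can switch to C1 (0 → 4). Not NE.
(a2, C4): Agent 1 can switch to a4 (6 → 8). Not NE.
(a3, C1): Agent 2 can switch to C2 (3 → 9). Not NE.
(a3, C2): Agent 1 can switch to a1 (4 → 5). Not NE.
(The remaining 6 profiles each have a profitable deviation by the same check.)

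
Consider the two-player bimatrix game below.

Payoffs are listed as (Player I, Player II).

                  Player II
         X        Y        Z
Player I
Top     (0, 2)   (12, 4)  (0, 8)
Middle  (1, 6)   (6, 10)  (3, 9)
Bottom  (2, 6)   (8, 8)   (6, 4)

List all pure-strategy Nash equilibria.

(Top, X): Player I can switch to Middle (0 → 1). Not NE.
(Top, Y): Player II can switch to Z (4 → 8). Not NE.
(Top, Z): Player I can switch to Middle (0 → 3). Not NE.
(Middle, X): Player I can switch to Bottom (1 → 2). Not NE.
(Middle, Y): Player I can switch to Top (6 → 12). Not NE.
(Middle, Z): Player I can switch to Bottom (3 → 6). Not NE.
(Bottom, X): Player II can switch to Y (6 → 8). Not NE.
(Bottom, Y): Player I can switch to Top (8 → 12). Not NE.
(Bottom, Z): Player II can switch to X (4 → 6). Not NE.

none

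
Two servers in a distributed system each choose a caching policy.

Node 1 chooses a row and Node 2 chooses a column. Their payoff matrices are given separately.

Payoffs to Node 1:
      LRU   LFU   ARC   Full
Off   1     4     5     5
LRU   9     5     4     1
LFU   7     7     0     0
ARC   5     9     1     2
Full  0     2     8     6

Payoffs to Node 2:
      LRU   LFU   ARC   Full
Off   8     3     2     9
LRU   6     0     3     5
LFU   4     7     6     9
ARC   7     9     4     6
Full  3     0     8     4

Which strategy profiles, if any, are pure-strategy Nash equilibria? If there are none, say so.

(LRU, LRU), (ARC, LFU), (Full, ARC)

(Off, LRU): Node 1 can switch to LRU (1 → 9). Not NE.
(Off, LFU): Node 1 can switch to LRU (4 → 5). Not NE.
(Off, ARC): Node 1 can switch to Full (5 → 8). Not NE.
(Off, Full): Node 1 can switch to Full (5 → 6). Not NE.
(LRU, LRU): Node 1 gets 9, best alternative 7; Node 2 gets 6, best alternative 5. No profitable deviation — NE.
(LRU, LFU): Node 1 can switch to LFU (5 → 7). Not NE.
(LRU, ARC): Node 1 can switch to Off (4 → 5). Not NE.
(ARC, LFU): Node 1 gets 9, best alternative 7; Node 2 gets 9, best alternative 7. No profitable deviation — NE.
(Full, ARC): Node 1 gets 8, best alternative 5; Node 2 gets 8, best alternative 4. No profitable deviation — NE.
(The remaining 11 profiles each have a profitable deviation by the same check.)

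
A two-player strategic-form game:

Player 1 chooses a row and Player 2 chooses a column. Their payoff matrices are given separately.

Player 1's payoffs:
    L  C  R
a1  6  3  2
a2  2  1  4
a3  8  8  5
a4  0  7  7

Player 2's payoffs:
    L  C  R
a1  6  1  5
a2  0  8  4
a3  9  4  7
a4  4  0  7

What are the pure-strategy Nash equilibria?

Player 1 against L: payoffs 6, 2, 8, 0 → best response a3.
Player 1 against C: payoffs 3, 1, 8, 7 → best response a3.
Player 1 against R: payoffs 2, 4, 5, 7 → best response a4.
Player 2 against a1: payoffs 6, 1, 5 → best response L.
Player 2 against a2: payoffs 0, 8, 4 → best response C.
Player 2 against a3: payoffs 9, 4, 7 → best response L.
Player 2 against a4: payoffs 4, 0, 7 → best response R.
Mutual best responses: (a3, L); (a4, R).

The pure Nash equilibria are (a3, L), (a4, R).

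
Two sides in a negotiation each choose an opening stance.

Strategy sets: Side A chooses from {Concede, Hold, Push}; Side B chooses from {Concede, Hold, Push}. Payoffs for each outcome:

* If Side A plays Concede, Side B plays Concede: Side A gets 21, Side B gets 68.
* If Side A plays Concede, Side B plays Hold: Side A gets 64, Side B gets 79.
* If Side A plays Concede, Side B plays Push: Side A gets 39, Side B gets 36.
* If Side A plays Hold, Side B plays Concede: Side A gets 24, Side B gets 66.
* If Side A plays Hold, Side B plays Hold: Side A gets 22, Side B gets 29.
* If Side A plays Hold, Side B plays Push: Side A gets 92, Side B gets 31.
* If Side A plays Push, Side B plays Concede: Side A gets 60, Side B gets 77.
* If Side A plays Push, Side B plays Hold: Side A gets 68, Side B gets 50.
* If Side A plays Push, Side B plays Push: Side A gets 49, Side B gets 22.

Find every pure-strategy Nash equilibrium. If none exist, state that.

Check each profile: it is a Nash equilibrium iff no player can strictly gain by switching unilaterally.
(Concede, Concede): Side A can switch to Hold (21 → 24). Not NE.
(Concede, Hold): Side A can switch to Push (64 → 68). Not NE.
(Concede, Push): Side A can switch to Hold (39 → 92). Not NE.
(Hold, Concede): Side A can switch to Push (24 → 60). Not NE.
(Hold, Hold): Side A can switch to Concede (22 → 64). Not NE.
(Hold, Push): Side B can switch to Concede (31 → 66). Not NE.
(Push, Concede): Side A gets 60, best alternative 24; Side B gets 77, best alternative 50. No profitable deviation — NE.
(The remaining 2 profiles each have a profitable deviation by the same check.)

(Push, Concede)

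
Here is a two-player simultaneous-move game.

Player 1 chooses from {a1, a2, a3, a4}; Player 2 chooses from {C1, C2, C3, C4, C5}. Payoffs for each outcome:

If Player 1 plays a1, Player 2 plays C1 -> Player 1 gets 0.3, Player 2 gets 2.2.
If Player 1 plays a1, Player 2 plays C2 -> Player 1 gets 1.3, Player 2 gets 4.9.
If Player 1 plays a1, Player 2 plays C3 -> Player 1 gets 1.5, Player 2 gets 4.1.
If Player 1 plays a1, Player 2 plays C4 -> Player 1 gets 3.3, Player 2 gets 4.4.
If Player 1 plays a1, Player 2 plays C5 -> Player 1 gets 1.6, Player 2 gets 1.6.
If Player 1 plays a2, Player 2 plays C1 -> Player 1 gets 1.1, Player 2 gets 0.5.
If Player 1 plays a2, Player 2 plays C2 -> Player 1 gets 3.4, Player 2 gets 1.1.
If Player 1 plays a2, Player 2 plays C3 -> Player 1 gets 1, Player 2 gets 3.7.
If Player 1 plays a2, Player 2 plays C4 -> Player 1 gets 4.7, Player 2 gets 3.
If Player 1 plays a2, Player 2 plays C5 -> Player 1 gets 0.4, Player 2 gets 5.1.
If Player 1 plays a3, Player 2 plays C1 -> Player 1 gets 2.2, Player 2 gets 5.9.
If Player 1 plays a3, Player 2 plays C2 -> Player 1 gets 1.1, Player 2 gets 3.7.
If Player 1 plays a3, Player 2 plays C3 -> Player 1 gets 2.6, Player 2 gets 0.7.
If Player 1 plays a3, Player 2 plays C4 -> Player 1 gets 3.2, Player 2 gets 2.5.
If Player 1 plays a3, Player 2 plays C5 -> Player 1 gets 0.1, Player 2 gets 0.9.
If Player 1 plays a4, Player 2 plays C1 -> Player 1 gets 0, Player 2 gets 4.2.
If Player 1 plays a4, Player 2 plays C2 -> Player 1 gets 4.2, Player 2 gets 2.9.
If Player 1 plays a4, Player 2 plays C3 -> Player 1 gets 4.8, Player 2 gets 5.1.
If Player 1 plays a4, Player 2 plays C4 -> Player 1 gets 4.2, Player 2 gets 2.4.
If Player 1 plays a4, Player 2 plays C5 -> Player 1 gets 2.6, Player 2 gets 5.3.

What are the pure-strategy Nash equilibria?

Player 1 against C1: payoffs 0.3, 1.1, 2.2, 0 → best response a3.
Player 1 against C2: payoffs 1.3, 3.4, 1.1, 4.2 → best response a4.
Player 1 against C3: payoffs 1.5, 1, 2.6, 4.8 → best response a4.
Player 1 against C4: payoffs 3.3, 4.7, 3.2, 4.2 → best response a2.
Player 1 against C5: payoffs 1.6, 0.4, 0.1, 2.6 → best response a4.
Player 2 against a1: payoffs 2.2, 4.9, 4.1, 4.4, 1.6 → best response C2.
Player 2 against a2: payoffs 0.5, 1.1, 3.7, 3, 5.1 → best response C5.
Player 2 against a3: payoffs 5.9, 3.7, 0.7, 2.5, 0.9 → best response C1.
Player 2 against a4: payoffs 4.2, 2.9, 5.1, 2.4, 5.3 → best response C5.
Mutual best responses: (a3, C1); (a4, C5).

(a3, C1) and (a4, C5)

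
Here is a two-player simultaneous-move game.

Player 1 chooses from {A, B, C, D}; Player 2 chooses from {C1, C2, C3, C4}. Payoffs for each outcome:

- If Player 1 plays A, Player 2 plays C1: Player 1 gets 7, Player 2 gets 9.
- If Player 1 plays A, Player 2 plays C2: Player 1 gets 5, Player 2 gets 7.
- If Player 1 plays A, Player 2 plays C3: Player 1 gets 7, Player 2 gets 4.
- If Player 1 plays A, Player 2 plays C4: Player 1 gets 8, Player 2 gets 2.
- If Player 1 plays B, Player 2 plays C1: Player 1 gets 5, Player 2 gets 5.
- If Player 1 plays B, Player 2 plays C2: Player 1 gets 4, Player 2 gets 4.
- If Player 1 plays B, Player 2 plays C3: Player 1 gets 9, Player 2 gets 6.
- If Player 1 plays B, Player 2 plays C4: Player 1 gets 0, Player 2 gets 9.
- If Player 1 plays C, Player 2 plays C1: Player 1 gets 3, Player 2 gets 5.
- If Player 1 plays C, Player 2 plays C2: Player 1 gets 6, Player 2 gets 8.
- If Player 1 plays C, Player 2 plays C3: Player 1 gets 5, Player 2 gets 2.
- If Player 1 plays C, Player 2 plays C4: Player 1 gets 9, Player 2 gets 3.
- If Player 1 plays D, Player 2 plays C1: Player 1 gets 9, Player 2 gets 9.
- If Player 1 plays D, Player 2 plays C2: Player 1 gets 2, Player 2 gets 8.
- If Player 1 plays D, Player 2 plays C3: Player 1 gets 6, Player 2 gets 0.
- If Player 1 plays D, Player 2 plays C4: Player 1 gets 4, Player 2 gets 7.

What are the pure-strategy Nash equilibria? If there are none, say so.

For each player, find the best response to each opponent profile; mutual best responses are the pure NE.
Player 1 against C1: payoffs 7, 5, 3, 9 → best response D.
Player 1 against C2: payoffs 5, 4, 6, 2 → best response C.
Player 1 against C3: payoffs 7, 9, 5, 6 → best response B.
Player 1 against C4: payoffs 8, 0, 9, 4 → best response C.
Player 2 against A: payoffs 9, 7, 4, 2 → best response C1.
Player 2 against B: payoffs 5, 4, 6, 9 → best response C4.
Player 2 against C: payoffs 5, 8, 2, 3 → best response C2.
Player 2 against D: payoffs 9, 8, 0, 7 → best response C1.
Mutual best responses: (C, C2); (D, C1).

(C, C2), (D, C1)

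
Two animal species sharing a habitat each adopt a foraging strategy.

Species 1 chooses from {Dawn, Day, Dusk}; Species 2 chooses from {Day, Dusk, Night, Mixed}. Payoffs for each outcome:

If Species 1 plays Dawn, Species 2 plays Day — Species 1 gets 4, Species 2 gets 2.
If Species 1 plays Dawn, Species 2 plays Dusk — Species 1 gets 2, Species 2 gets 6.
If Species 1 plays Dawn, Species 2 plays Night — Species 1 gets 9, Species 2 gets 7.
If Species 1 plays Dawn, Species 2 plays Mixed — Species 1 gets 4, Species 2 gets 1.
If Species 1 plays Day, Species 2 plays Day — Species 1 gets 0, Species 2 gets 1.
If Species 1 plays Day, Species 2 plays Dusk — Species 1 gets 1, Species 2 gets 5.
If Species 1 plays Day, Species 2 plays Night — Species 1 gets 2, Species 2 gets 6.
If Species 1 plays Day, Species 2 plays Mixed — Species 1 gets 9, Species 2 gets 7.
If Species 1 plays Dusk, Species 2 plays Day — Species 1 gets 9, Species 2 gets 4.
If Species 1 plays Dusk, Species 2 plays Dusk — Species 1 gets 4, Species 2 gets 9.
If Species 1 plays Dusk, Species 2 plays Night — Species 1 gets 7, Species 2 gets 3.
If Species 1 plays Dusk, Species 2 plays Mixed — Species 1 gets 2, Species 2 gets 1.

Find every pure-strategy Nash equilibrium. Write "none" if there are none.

Pure-strategy Nash equilibria: (Dawn, Night), (Day, Mixed), (Dusk, Dusk)

Mark each player's best response to every combination of opponents' strategies; a profile where every player is best-responding is a pure Nash equilibrium.
Species 1 against Day: payoffs 4, 0, 9 → best response Dusk.
Species 1 against Dusk: payoffs 2, 1, 4 → best response Dusk.
Species 1 against Night: payoffs 9, 2, 7 → best response Dawn.
Species 1 against Mixed: payoffs 4, 9, 2 → best response Day.
Species 2 against Dawn: payoffs 2, 6, 7, 1 → best response Night.
Species 2 against Day: payoffs 1, 5, 6, 7 → best response Mixed.
Species 2 against Dusk: payoffs 4, 9, 3, 1 → best response Dusk.
Mutual best responses: (Dawn, Night); (Day, Mixed); (Dusk, Dusk).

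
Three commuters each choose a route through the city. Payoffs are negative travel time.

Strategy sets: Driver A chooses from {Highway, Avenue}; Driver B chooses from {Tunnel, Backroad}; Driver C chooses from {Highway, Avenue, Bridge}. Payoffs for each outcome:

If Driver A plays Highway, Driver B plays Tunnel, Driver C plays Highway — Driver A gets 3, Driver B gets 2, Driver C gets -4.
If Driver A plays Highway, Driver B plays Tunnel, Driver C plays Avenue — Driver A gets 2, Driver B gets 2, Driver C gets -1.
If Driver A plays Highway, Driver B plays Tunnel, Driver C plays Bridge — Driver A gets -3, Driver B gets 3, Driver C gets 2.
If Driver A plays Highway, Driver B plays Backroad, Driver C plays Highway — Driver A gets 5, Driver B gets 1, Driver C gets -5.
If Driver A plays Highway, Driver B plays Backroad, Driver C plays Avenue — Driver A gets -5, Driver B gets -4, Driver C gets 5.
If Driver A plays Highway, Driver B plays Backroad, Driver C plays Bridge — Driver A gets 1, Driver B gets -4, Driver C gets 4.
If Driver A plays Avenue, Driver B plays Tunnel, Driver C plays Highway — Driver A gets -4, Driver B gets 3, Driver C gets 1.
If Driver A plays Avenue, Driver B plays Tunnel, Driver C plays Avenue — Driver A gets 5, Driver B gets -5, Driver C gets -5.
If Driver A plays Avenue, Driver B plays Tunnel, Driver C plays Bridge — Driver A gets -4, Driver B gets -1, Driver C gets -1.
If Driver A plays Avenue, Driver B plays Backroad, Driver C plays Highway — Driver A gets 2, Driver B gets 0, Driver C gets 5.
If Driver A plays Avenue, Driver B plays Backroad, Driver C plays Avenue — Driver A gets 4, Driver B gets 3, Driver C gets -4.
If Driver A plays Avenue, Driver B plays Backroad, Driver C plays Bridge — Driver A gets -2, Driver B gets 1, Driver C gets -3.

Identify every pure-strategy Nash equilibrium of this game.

(Highway, Tunnel, Highway): Driver C can switch to Avenue (-4 → -1). Not NE.
(Highway, Tunnel, Avenue): Driver A can switch to Avenue (2 → 5). Not NE.
(Highway, Tunnel, Bridge): Driver A gets -3, best alternative -4; Driver B gets 3, best alternative -4; Driver C gets 2, best alternative -1. No profitable deviation — NE.
(Highway, Backroad, Highway): Driver B can switch to Tunnel (1 → 2). Not NE.
(Highway, Backroad, Avenue): Driver A can switch to Avenue (-5 → 4). Not NE.
(Highway, Backroad, Bridge): Driver B can switch to Tunnel (-4 → 3). Not NE.
(Avenue, Tunnel, Highway): Driver A can switch to Highway (-4 → 3). Not NE.
(Avenue, Tunnel, Avenue): Driver B can switch to Backroad (-5 → 3). Not NE.
(Avenue, Tunnel, Bridge): Driver A can switch to Highway (-4 → -3). Not NE.
(The remaining 3 profiles each have a profitable deviation by the same check.)

The unique pure-strategy Nash equilibrium is (Highway, Tunnel, Bridge).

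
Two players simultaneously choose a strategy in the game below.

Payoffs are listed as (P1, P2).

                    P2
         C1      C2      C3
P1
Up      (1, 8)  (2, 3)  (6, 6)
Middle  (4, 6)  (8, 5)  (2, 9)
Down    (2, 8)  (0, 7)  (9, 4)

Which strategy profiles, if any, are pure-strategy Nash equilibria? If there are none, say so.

No pure-strategy Nash equilibrium.

P1 against C1: payoffs 1, 4, 2 → best response Middle.
P1 against C2: payoffs 2, 8, 0 → best response Middle.
P1 against C3: payoffs 6, 2, 9 → best response Down.
P2 against Up: payoffs 8, 3, 6 → best response C1.
P2 against Middle: payoffs 6, 5, 9 → best response C3.
P2 against Down: payoffs 8, 7, 4 → best response C1.
No profile is a mutual best response for all players.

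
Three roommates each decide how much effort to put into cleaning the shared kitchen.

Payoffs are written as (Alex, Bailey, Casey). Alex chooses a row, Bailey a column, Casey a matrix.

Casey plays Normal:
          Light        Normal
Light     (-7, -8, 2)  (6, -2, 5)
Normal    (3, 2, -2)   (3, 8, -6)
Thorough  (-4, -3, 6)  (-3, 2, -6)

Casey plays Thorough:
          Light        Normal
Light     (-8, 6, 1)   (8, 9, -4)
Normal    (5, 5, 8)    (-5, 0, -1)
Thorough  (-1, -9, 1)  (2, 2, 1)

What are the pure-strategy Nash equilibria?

The pure Nash equilibria are (Light, Normal, Normal) and (Normal, Light, Thorough).

Alex against (Light, Normal): payoffs -7, 3, -4 → best response Normal.
Alex against (Light, Thorough): payoffs -8, 5, -1 → best response Normal.
Alex against (Normal, Normal): payoffs 6, 3, -3 → best response Light.
Alex against (Normal, Thorough): payoffs 8, -5, 2 → best response Light.
Bailey against (Light, Normal): payoffs -8, -2 → best response Normal.
Bailey against (Light, Thorough): payoffs 6, 9 → best response Normal.
Bailey against (Normal, Normal): payoffs 2, 8 → best response Normal.
Bailey against (Normal, Thorough): payoffs 5, 0 → best response Light.
Bailey against (Thorough, Normal): payoffs -3, 2 → best response Normal.
Bailey against (Thorough, Thorough): payoffs -9, 2 → best response Normal.
Casey against (Light, Light): payoffs 2, 1 → best response Normal.
Casey against (Light, Normal): payoffs 5, -4 → best response Normal.
Casey against (Normal, Light): payoffs -2, 8 → best response Thorough.
Casey against (Normal, Normal): payoffs -6, -1 → best response Thorough.
Casey against (Thorough, Light): payoffs 6, 1 → best response Normal.
Casey against (Thorough, Normal): payoffs -6, 1 → best response Thorough.
Mutual best responses: (Light, Normal, Normal); (Normal, Light, Thorough).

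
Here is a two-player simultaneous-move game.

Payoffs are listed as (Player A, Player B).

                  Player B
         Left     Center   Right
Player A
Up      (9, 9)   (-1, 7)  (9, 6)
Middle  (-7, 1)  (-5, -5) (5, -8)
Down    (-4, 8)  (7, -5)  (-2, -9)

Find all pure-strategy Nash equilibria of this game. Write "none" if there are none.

Pure NE: (Up, Left)

(Up, Left): Player A gets 9, best alternative -4; Player B gets 9, best alternative 7. No profitable deviation — NE.
(Up, Center): Player A can switch to Down (-1 → 7). Not NE.
(Up, Right): Player B can switch to Left (6 → 9). Not NE.
(Middle, Left): Player A can switch to Up (-7 → 9). Not NE.
(Middle, Center): Player A can switch to Up (-5 → -1). Not NE.
(Middle, Right): Player A can switch to Up (5 → 9). Not NE.
(Down, Left): Player A can switch to Up (-4 → 9). Not NE.
(Down, Center): Player B can switch to Left (-5 → 8). Not NE.
(Down, Right): Player A can switch to Up (-2 → 9). Not NE.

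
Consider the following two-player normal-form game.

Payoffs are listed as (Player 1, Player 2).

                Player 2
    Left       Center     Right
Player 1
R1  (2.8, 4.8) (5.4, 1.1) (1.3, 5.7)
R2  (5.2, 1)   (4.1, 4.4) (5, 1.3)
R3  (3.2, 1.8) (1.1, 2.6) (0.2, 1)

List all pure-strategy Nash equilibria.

No pure-strategy Nash equilibrium.

(R1, Left): Player 1 can switch to R2 (2.8 → 5.2). Not NE.
(R1, Center): Player 2 can switch to Left (1.1 → 4.8). Not NE.
(R1, Right): Player 1 can switch to R2 (1.3 → 5). Not NE.
(R2, Left): Player 2 can switch to Center (1 → 4.4). Not NE.
(R2, Center): Player 1 can switch to R1 (4.1 → 5.4). Not NE.
(R2, Right): Player 2 can switch to Center (1.3 → 4.4). Not NE.
(R3, Left): Player 1 can switch to R2 (3.2 → 5.2). Not NE.
(R3, Center): Player 1 can switch to R1 (1.1 → 5.4). Not NE.
(The remaining 1 profile has a profitable deviation by the same check.)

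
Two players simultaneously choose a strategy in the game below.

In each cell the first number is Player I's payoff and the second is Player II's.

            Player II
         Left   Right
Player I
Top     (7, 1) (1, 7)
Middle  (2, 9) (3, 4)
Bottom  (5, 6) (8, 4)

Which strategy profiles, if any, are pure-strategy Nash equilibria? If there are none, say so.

none

(Top, Left): Player II can switch to Right (1 → 7). Not NE.
(Top, Right): Player I can switch to Middle (1 → 3). Not NE.
(Middle, Left): Player I can switch to Top (2 → 7). Not NE.
(Middle, Right): Player I can switch to Bottom (3 → 8). Not NE.
(Bottom, Left): Player I can switch to Top (5 → 7). Not NE.
(Bottom, Right): Player II can switch to Left (4 → 6). Not NE.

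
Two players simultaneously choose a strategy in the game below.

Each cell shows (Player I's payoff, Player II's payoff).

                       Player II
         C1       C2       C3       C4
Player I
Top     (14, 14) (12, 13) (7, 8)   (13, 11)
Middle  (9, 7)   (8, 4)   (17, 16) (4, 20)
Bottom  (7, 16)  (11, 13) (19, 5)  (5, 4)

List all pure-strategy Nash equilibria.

For each strategy profile, look for a profitable unilateral deviation.
(Top, C1): Player I gets 14, best alternative 9; Player II gets 14, best alternative 13. No profitable deviation — NE.
(Top, C2): Player II can switch to C1 (13 → 14). Not NE.
(Top, C3): Player I can switch to Middle (7 → 17). Not NE.
(Top, C4): Player II can switch to C1 (11 → 14). Not NE.
(Middle, C1): Player I can switch to Top (9 → 14). Not NE.
(Middle, C2): Player I can switch to Top (8 → 12). Not NE.
(Middle, C3): Player I can switch to Bottom (17 → 19). Not NE.
(Middle, C4): Player I can switch to Top (4 → 13). Not NE.
(Bottom, C1): Player I can switch to Top (7 → 14). Not NE.
(Bottom, C2): Player I can switch to Top (11 → 12). Not NE.
(Bottom, C3): Player II can switch to C1 (5 → 16). Not NE.
(The remaining 1 profile has a profitable deviation by the same check.)

(Top, C1)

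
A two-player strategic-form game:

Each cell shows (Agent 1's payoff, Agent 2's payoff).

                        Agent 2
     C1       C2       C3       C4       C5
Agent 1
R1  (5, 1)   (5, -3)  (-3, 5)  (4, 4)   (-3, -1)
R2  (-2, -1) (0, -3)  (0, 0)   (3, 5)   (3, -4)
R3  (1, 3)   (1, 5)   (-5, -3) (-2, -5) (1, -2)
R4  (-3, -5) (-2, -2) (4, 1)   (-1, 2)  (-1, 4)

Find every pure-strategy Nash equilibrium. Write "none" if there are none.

none

(R1, C1): Agent 2 can switch to C3 (1 → 5). Not NE.
(R1, C2): Agent 2 can switch to C1 (-3 → 1). Not NE.
(R1, C3): Agent 1 can switch to R2 (-3 → 0). Not NE.
(R1, C4): Agent 2 can switch to C3 (4 → 5). Not NE.
(R1, C5): Agent 1 can switch to R2 (-3 → 3). Not NE.
(R2, C1): Agent 1 can switch to R1 (-2 → 5). Not NE.
(R2, C2): Agent 1 can switch to R1 (0 → 5). Not NE.
(R2, C3): Agent 1 can switch to R4 (0 → 4). Not NE.
(R2, C4): Agent 1 can switch to R1 (3 → 4). Not NE.
(R2, C5): Agent 2 can switch to C1 (-4 → -1). Not NE.
(The remaining 10 profiles each have a profitable deviation by the same check.)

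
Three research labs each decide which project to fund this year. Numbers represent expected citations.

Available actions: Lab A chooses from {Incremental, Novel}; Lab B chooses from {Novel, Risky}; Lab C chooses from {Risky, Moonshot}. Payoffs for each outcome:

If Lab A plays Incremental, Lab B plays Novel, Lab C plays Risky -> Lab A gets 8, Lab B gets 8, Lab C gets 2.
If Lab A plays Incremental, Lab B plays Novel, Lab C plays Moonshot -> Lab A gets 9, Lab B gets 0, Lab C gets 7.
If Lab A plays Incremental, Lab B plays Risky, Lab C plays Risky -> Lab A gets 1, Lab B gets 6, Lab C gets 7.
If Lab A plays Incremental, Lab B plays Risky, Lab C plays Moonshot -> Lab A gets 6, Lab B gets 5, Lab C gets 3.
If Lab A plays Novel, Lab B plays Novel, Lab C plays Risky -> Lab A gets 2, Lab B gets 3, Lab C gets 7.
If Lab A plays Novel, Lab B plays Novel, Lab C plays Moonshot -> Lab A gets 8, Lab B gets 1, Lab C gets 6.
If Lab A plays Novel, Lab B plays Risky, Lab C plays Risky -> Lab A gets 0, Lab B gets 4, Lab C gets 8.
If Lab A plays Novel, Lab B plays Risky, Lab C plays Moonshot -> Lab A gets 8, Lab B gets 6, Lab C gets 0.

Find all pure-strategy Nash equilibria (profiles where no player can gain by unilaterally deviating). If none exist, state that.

This game has no pure Nash equilibrium.

Check each profile: it is a Nash equilibrium iff no player can strictly gain by switching unilaterally.
(Incremental, Novel, Risky): Lab C can switch to Moonshot (2 → 7). Not NE.
(Incremental, Novel, Moonshot): Lab B can switch to Risky (0 → 5). Not NE.
(Incremental, Risky, Risky): Lab B can switch to Novel (6 → 8). Not NE.
(Incremental, Risky, Moonshot): Lab A can switch to Novel (6 → 8). Not NE.
(Novel, Novel, Risky): Lab A can switch to Incremental (2 → 8). Not NE.
(Novel, Novel, Moonshot): Lab A can switch to Incremental (8 → 9). Not NE.
(The remaining 2 profiles each have a profitable deviation by the same check.)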